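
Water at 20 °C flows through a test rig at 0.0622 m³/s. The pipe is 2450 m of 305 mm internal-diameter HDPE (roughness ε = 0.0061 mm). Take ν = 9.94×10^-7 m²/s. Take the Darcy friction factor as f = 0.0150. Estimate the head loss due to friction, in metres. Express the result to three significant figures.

h_f ≈ 4.45 m

V = 4Q/(πD²) = 4·0.0622/(π·0.305²) = 0.8513 m/s
h_f = f(L/D)V²/(2g) = 0.01500·(2450/0.305)·0.8513²/(2·9.81) = 4.451 m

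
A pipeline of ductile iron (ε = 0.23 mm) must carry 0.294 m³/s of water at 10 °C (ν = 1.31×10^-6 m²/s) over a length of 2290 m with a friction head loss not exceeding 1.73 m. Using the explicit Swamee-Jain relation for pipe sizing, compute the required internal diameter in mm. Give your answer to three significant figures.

D ≈ 703 mm

Swamee-Jain (Type III): D = 0.66·[ε^1.25·(LQ²/(gh_f))^4.75 + ν·Q^9.4·(L/(gh_f))^5.2]^0.04
LQ²/(gh_f) = 11.66; L/(gh_f) = 134.9
Term 1 = ε^1.25·(…)^4.75 = 3.31; Term 2 = ν·Q^9.4·(…)^5.2 = 1.57
D = 0.66·(3.31 + 1.57)^0.04 = 0.7032 m = 703 mm
Check: V = 0.757 m/s, Re = 4.06×10^5, f = 0.01683, h_f = 1.60 m ≈ 1.73 m ✓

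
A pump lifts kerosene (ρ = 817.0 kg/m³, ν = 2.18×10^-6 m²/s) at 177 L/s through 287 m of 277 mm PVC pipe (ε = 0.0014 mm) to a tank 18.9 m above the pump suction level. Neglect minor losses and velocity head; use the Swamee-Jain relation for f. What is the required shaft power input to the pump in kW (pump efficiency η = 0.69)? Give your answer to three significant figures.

P_shaft ≈ 51.9 kW

V = 4Q/(πD²) = 2.937 m/s; Re = 3.73×10^5; ε/D = 5.05×10^-6; f = 0.01387
h_f = f(L/D)V²/2g = 6.319 m
Total head H = z + h_f = 18.9 + 6.319 = 25.22 m
P_hyd = ρgQH = 817.0·9.81·0.177·25.22 = 35.78 kW
P_shaft = P_hyd/η = 35.78/0.69 = 51.85 kW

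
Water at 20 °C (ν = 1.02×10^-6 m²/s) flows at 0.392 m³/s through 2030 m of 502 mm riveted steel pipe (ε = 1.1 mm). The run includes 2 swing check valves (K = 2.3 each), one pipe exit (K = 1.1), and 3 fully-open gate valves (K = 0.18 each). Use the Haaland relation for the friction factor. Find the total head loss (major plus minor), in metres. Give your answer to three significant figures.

V = 4Q/(πD²) = 1.981 m/s; V²/2g = 0.1999 m
Re = 9.75×10^5, ε/D = 0.00219 → f = 0.02420 (Haaland)
Major: h_f = f(L/D)·V²/2g = 0.02420·4044·0.1999 = 19.57 m
Minor: ΣK = 6.24; h_m = ΣK·V²/2g = 1.248 m
Total H_L = 19.57 + 1.248 = 20.82 m

H_L ≈ 20.8 m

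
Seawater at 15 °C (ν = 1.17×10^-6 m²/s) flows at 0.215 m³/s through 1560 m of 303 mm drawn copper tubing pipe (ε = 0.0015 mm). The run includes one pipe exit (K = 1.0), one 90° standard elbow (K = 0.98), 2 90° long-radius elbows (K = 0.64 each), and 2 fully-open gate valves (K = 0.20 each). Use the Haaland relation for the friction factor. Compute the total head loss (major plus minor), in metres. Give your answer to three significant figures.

V = 4Q/(πD²) = 2.982 m/s; V²/2g = 0.4531 m
Re = 7.72×10^5, ε/D = 4.95×10^-6 → f = 0.01218 (Haaland)
Major: h_f = f(L/D)·V²/2g = 0.01218·5149·0.4531 = 28.41 m
Minor: ΣK = 3.66; h_m = ΣK·V²/2g = 1.658 m
Total H_L = 28.41 + 1.658 = 30.07 m

H_L ≈ 30.1 m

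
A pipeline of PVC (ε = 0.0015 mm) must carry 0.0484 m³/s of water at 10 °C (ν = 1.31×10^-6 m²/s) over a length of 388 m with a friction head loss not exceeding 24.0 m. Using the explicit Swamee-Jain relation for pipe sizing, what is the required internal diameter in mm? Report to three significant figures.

Swamee-Jain (Type III): D = 0.66·[ε^1.25·(LQ²/(gh_f))^4.75 + ν·Q^9.4·(L/(gh_f))^5.2]^0.04
LQ²/(gh_f) = 0.003860; L/(gh_f) = 1.648
Term 1 = ε^1.25·(…)^4.75 = 1.81×10^-19; Term 2 = ν·Q^9.4·(…)^5.2 = 7.64×10^-18
D = 0.66·(1.81×10^-19 + 7.64×10^-18)^0.04 = 0.1365 m = 137 mm
Check: V = 3.31 m/s, Re = 3.45×10^5, f = 0.01415, h_f = 22.4 m ≈ 24.0 m ✓

D ≈ 137 mm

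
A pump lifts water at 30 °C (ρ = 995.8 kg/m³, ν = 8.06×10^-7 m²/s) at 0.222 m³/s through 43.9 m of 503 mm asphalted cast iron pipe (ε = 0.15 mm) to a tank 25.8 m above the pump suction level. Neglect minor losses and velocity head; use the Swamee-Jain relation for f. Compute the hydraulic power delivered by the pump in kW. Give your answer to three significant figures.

P_hyd ≈ 56.1 kW

V = 4Q/(πD²) = 1.117 m/s; Re = 6.97×10^5; ε/D = 2.98×10^-4; f = 0.01602
h_f = f(L/D)V²/2g = 0.08896 m
Total head H = z + h_f = 25.8 + 0.08896 = 25.89 m
P_hyd = ρgQH = 995.8·9.81·0.222·25.89 = 56.14 kW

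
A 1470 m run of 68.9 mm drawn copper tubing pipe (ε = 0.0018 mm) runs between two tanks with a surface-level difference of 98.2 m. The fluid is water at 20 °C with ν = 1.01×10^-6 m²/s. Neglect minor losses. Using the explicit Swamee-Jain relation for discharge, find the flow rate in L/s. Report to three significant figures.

Q ≈ 8.71 L/s

Swamee-Jain (Type II): Q = -0.965·√(gD⁵h_f/L)·ln[ε/(3.7D) + √(3.17ν²L/(gD³h_f))]
√(gD⁵h_f/L) = √(9.81·0.0689⁵·98.2/1470) = 0.001009
ε/(3.7D) = 7.06×10^-6; √(3.17ν²L/(gD³h_f)) = 1.23×10^-4
Q = -0.965·0.001009·ln(1.299×10^-4) = 0.008711 m³/s
Check: V = 2.34 m/s, Re = 1.59×10^5, f = 0.01645, h_f = 97.7 m ≈ 98.2 m ✓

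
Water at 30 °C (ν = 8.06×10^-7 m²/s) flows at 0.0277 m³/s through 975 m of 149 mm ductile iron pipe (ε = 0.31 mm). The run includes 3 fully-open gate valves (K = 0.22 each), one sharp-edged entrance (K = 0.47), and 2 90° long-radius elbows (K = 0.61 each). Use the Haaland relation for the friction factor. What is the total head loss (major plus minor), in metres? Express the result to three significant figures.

V = 4Q/(πD²) = 1.589 m/s; V²/2g = 0.1286 m
Re = 2.94×10^5, ε/D = 0.00208 → f = 0.02424 (Haaland)
Major: h_f = f(L/D)·V²/2g = 0.02424·6544·0.1286 = 20.41 m
Minor: ΣK = 2.35; h_m = ΣK·V²/2g = 0.3023 m
Total H_L = 20.41 + 0.3023 = 20.71 m

H_L ≈ 20.7 m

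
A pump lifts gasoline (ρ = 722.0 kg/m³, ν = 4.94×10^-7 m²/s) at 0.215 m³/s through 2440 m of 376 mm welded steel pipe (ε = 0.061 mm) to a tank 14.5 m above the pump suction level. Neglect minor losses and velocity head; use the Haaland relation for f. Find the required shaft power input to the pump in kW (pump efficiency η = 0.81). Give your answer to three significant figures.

V = 4Q/(πD²) = 1.936 m/s; Re = 1.47×10^6; ε/D = 1.62×10^-4; f = 0.01388
h_f = f(L/D)V²/2g = 17.21 m
Total head H = z + h_f = 14.5 + 17.21 = 31.71 m
P_hyd = ρgQH = 722.0·9.81·0.215·31.71 = 48.28 kW
P_shaft = P_hyd/η = 48.28/0.81 = 59.61 kW

P_shaft ≈ 59.6 kW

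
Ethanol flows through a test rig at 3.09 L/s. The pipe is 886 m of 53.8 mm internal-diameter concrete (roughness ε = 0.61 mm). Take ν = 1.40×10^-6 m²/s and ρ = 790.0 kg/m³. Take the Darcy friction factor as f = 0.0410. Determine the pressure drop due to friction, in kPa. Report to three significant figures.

Δp ≈ 493 kPa

V = 4Q/(πD²) = 4·0.00309/(π·0.0538²) = 1.359 m/s
h_f = f(L/D)V²/(2g) = 0.04100·(886/0.0538)·1.359²/(2·9.81) = 63.58 m
Δp = ρg·h_f = 790.0·9.81·63.58 = 492.8 kPa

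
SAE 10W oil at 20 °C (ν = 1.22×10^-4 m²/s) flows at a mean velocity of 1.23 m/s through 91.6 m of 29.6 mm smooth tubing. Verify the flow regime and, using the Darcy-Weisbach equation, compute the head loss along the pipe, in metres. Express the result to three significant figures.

h_f ≈ 51.2 m

Re = VD/ν = 1.23·0.02960/1.22×10^-4 = 298 → laminar (Re < 2300)
f = 64/Re = 0.2145
h_f = f(L/D)V²/(2g) = 0.2145·(91.6/0.02960)·1.23²/(2·9.81) = 51.18 m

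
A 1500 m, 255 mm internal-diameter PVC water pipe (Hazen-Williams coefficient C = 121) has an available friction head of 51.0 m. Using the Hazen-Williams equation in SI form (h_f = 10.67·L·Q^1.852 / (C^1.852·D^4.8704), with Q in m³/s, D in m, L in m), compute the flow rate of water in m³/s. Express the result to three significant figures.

Rearranging: Q = [h_f·C^1.852·D^4.8704 / (10.67·L)]^(1/1.852)
Q = [51.0·121^1.852·0.255^4.8704 / (10.67·1500)]^0.540 = 0.1493 m³/s

Q ≈ 0.149 m³/s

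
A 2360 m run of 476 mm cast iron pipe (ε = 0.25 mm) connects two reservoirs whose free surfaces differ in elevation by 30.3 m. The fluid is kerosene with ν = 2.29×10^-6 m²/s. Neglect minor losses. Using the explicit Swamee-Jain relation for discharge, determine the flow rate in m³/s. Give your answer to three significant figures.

Swamee-Jain (Type II): Q = -0.965·√(gD⁵h_f/L)·ln[ε/(3.7D) + √(3.17ν²L/(gD³h_f))]
√(gD⁵h_f/L) = √(9.81·0.476⁵·30.3/2360) = 0.05548
ε/(3.7D) = 1.42×10^-4; √(3.17ν²L/(gD³h_f)) = 3.50×10^-5
Q = -0.965·0.05548·ln(1.769×10^-4) = 0.4625 m³/s
Check: V = 2.60 m/s, Re = 5.40×10^5, f = 0.01787, h_f = 30.5 m ≈ 30.3 m ✓

Q ≈ 0.463 m³/s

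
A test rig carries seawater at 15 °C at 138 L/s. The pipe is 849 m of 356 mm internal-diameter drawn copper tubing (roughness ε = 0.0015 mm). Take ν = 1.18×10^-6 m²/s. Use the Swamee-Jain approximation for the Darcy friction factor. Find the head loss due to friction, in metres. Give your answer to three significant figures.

h_f ≈ 3.17 m

V = 4Q/(πD²) = 4·0.138/(π·0.356²) = 1.386 m/s
Re = VD/ν = 1.386·0.356/1.18×10^-6 = 4.18×10^5 → turbulent
ε/D = 0.0015/356 = 4.21×10^-6
Swamee-Jain: f = 0.01358
h_f = f(L/D)V²/(2g) = 0.01358·(849/0.356)·1.386²/(2·9.81) = 3.173 m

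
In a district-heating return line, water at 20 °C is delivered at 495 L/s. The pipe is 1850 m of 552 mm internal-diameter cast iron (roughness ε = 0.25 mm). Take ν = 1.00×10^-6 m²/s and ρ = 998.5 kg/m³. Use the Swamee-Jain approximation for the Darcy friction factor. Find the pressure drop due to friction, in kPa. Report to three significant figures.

Δp ≈ 121 kPa

V = 4Q/(πD²) = 4·0.495/(π·0.552²) = 2.068 m/s
Re = VD/ν = 2.068·0.552/1.00×10^-6 = 1.14×10^6 → turbulent
ε/D = 0.25/552 = 4.53×10^-4
Swamee-Jain: f = 0.01690
h_f = f(L/D)V²/(2g) = 0.01690·(1850/0.552)·2.068²/(2·9.81) = 12.35 m
Δp = ρg·h_f = 998.5·9.81·12.35 = 121.0 kPa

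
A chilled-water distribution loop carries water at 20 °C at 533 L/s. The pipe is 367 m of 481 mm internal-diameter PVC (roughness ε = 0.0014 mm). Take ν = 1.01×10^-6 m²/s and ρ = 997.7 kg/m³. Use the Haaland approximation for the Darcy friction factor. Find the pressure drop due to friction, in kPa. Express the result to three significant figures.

Δp ≈ 36.1 kPa

V = 4Q/(πD²) = 4·0.533/(π·0.481²) = 2.933 m/s
Re = VD/ν = 2.933·0.481/1.01×10^-6 = 1.40×10^6 → turbulent
ε/D = 0.0014/481 = 2.91×10^-6
Haaland: f = 0.01102
h_f = f(L/D)V²/(2g) = 0.01102·(367/0.481)·2.933²/(2·9.81) = 3.688 m
Δp = ρg·h_f = 997.7·9.81·3.688 = 36.09 kPa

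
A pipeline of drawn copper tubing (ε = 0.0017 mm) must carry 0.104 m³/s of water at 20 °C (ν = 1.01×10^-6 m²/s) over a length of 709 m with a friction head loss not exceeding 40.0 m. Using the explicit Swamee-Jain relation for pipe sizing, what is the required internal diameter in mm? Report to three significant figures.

Swamee-Jain (Type III): D = 0.66·[ε^1.25·(LQ²/(gh_f))^4.75 + ν·Q^9.4·(L/(gh_f))^5.2]^0.04
LQ²/(gh_f) = 0.01954; L/(gh_f) = 1.807
Term 1 = ε^1.25·(…)^4.75 = 4.68×10^-16; Term 2 = ν·Q^9.4·(…)^5.2 = 1.26×10^-14
D = 0.66·(4.68×10^-16 + 1.26×10^-14)^0.04 = 0.1837 m = 184 mm
Check: V = 3.92 m/s, Re = 7.14×10^5, f = 0.01248, h_f = 37.8 m ≈ 40.0 m ✓

D ≈ 184 mm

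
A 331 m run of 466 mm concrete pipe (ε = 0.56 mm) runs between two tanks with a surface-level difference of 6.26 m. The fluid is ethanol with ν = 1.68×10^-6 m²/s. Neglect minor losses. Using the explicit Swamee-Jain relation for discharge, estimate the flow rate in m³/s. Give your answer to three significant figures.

Q ≈ 0.491 m³/s

Swamee-Jain (Type II): Q = -0.965·√(gD⁵h_f/L)·ln[ε/(3.7D) + √(3.17ν²L/(gD³h_f))]
√(gD⁵h_f/L) = √(9.81·0.466⁵·6.26/331) = 0.06385
ε/(3.7D) = 3.25×10^-4; √(3.17ν²L/(gD³h_f)) = 2.18×10^-5
Q = -0.965·0.06385·ln(3.466×10^-4) = 0.4909 m³/s
Check: V = 2.88 m/s, Re = 7.98×10^5, f = 0.02097, h_f = 6.29 m ≈ 6.26 m ✓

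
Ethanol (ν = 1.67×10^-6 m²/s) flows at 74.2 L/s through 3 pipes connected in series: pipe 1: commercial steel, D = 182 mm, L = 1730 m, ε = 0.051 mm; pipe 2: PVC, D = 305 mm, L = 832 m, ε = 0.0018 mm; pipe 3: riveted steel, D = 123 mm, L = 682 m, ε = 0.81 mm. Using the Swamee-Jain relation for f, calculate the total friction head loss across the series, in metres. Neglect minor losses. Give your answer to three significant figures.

Pipe 1: V = 2.852 m/s, Re = 3.11×10^5, ε/D = 2.80×10^-4, f = 0.01686, h_1 = f(L/D)V²/2g = 66.46 m
Pipe 2: V = 1.016 m/s, Re = 1.85×10^5, ε/D = 5.90×10^-6, f = 0.01581, h_2 = f(L/D)V²/2g = 2.268 m
Pipe 3: V = 6.245 m/s, Re = 4.60×10^5, ε/D = 0.00659, f = 0.03333, h_3 = f(L/D)V²/2g = 367.4 m
Series → Q common, losses add: H = Σh = 436.1 m

H ≈ 436 m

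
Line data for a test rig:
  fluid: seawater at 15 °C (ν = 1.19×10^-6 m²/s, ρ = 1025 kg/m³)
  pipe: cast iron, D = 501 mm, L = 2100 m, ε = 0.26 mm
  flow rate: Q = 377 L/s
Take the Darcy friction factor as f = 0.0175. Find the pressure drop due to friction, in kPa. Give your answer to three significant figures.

Δp ≈ 137 kPa

V = 4Q/(πD²) = 4·0.377/(π·0.501²) = 1.912 m/s
h_f = f(L/D)V²/(2g) = 0.01750·(2100/0.501)·1.912²/(2·9.81) = 13.67 m
Δp = ρg·h_f = 1025·9.81·13.67 = 137.5 kPa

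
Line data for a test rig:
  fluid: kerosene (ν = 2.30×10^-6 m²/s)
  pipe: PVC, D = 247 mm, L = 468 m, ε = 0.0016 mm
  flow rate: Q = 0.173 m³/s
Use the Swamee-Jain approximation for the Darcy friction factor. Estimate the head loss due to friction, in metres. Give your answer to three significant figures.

V = 4Q/(πD²) = 4·0.173/(π·0.247²) = 3.610 m/s
Re = VD/ν = 3.610·0.247/2.30×10^-6 = 3.88×10^5 → turbulent
ε/D = 0.0016/247 = 6.48×10^-6
Swamee-Jain: f = 0.01380
h_f = f(L/D)V²/(2g) = 0.01380·(468/0.247)·3.610²/(2·9.81) = 17.37 m

h_f ≈ 17.4 m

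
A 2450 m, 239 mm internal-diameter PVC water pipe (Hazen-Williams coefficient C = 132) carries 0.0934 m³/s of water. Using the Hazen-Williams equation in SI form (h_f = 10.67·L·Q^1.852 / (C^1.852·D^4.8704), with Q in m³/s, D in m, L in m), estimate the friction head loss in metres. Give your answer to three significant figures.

h_f = 10.67·2450·0.0934^1.852 / (132^1.852·0.239^4.8704) = 40.79 m

h_f ≈ 40.8 m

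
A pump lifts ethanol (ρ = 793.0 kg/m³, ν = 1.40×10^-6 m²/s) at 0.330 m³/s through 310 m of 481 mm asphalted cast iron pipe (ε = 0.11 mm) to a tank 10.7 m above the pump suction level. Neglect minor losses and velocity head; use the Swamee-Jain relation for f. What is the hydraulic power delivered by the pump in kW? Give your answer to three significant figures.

P_hyd ≈ 31.8 kW

V = 4Q/(πD²) = 1.816 m/s; Re = 6.24×10^5; ε/D = 2.29×10^-4; f = 0.01551
h_f = f(L/D)V²/2g = 1.681 m
Total head H = z + h_f = 10.7 + 1.681 = 12.38 m
P_hyd = ρgQH = 793.0·9.81·0.330·12.38 = 31.78 kW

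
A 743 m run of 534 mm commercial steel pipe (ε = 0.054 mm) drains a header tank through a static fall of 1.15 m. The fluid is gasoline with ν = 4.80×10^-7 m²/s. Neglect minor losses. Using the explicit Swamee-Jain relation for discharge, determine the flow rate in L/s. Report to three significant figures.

Swamee-Jain (Type II): Q = -0.965·√(gD⁵h_f/L)·ln[ε/(3.7D) + √(3.17ν²L/(gD³h_f))]
√(gD⁵h_f/L) = √(9.81·0.534⁵·1.15/743) = 0.02568
ε/(3.7D) = 2.73×10^-5; √(3.17ν²L/(gD³h_f)) = 1.78×10^-5
Q = -0.965·0.02568·ln(4.510×10^-5) = 0.2479 m³/s
Check: V = 1.11 m/s, Re = 1.23×10^6, f = 0.01331, h_f = 1.16 m ≈ 1.15 m ✓

Q ≈ 248 L/s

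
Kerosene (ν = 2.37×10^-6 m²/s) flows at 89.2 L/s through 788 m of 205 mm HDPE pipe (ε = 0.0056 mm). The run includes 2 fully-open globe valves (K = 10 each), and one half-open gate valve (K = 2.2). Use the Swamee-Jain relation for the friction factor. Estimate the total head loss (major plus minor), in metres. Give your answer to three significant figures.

H_L ≈ 30.2 m

V = 4Q/(πD²) = 2.703 m/s; V²/2g = 0.3723 m
Re = 2.34×10^5, ε/D = 2.73×10^-5 → f = 0.01534 (Swamee-Jain)
Major: h_f = f(L/D)·V²/2g = 0.01534·3844·0.3723 = 21.95 m
Minor: ΣK = 22.2; h_m = ΣK·V²/2g = 8.264 m
Total H_L = 21.95 + 8.264 = 30.22 m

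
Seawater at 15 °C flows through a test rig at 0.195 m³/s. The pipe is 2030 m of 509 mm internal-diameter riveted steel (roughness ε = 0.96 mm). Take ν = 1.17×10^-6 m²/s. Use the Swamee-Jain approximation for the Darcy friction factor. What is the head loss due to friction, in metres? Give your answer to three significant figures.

V = 4Q/(πD²) = 4·0.195/(π·0.509²) = 0.9583 m/s
Re = VD/ν = 0.9583·0.509/1.17×10^-6 = 4.17×10^5 → turbulent
ε/D = 0.96/509 = 0.00189
Swamee-Jain: f = 0.02364
h_f = f(L/D)V²/(2g) = 0.02364·(2030/0.509)·0.9583²/(2·9.81) = 4.413 m

h_f ≈ 4.41 m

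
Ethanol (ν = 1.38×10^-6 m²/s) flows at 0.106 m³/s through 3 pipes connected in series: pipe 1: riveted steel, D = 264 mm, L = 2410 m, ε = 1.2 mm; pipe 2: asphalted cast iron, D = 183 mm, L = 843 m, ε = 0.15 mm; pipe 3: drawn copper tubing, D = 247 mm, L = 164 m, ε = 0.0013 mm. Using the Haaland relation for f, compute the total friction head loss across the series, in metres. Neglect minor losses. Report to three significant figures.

Pipe 1: V = 1.936 m/s, Re = 3.70×10^5, ε/D = 0.00455, f = 0.02982, h_1 = f(L/D)V²/2g = 52.03 m
Pipe 2: V = 4.030 m/s, Re = 5.34×10^5, ε/D = 8.20×10^-4, f = 0.01932, h_2 = f(L/D)V²/2g = 73.67 m
Pipe 3: V = 2.212 m/s, Re = 3.96×10^5, ε/D = 5.26×10^-6, f = 0.01367, h_3 = f(L/D)V²/2g = 2.265 m
Series → Q common, losses add: H = Σh = 128.0 m

H ≈ 128 m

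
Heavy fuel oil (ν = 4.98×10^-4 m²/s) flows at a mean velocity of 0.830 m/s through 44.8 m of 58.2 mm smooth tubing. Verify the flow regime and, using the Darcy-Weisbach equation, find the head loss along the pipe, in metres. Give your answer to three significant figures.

h_f ≈ 17.8 m

Re = VD/ν = 0.830·0.05820/4.98×10^-4 = 97.0 → laminar (Re < 2300)
f = 64/Re = 0.6598
h_f = f(L/D)V²/(2g) = 0.6598·(44.8/0.05820)·0.830²/(2·9.81) = 17.83 m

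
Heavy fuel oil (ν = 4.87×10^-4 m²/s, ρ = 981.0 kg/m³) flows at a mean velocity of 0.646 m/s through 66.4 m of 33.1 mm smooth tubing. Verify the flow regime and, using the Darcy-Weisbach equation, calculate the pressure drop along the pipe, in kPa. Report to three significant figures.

Δp ≈ 599 kPa

Re = VD/ν = 0.646·0.03310/4.87×10^-4 = 43.9 → laminar (Re < 2300)
f = 64/Re = 1.458
h_f = f(L/D)V²/(2g) = 1.458·(66.4/0.03310)·0.646²/(2·9.81) = 62.19 m
Δp = ρg·h_f = 981.0·9.81·62.19 = 598.5 kPa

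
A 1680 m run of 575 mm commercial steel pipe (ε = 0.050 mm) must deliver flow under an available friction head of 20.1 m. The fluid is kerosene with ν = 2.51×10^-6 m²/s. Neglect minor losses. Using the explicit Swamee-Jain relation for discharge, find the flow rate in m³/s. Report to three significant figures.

Swamee-Jain (Type II): Q = -0.965·√(gD⁵h_f/L)·ln[ε/(3.7D) + √(3.17ν²L/(gD³h_f))]
√(gD⁵h_f/L) = √(9.81·0.575⁵·20.1/1680) = 0.08589
ε/(3.7D) = 2.35×10^-5; √(3.17ν²L/(gD³h_f)) = 2.99×10^-5
Q = -0.965·0.08589·ln(5.342×10^-5) = 0.8154 m³/s
Check: V = 3.14 m/s, Re = 7.19×10^5, f = 0.01374, h_f = 20.2 m ≈ 20.1 m ✓

Q ≈ 0.815 m³/s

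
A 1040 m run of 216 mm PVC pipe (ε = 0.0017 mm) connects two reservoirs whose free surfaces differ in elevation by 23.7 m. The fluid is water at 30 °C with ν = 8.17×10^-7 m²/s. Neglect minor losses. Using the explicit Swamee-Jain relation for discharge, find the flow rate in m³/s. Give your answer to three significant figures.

Swamee-Jain (Type II): Q = -0.965·√(gD⁵h_f/L)·ln[ε/(3.7D) + √(3.17ν²L/(gD³h_f))]
√(gD⁵h_f/L) = √(9.81·0.216⁵·23.7/1040) = 0.01025
ε/(3.7D) = 2.13×10^-6; √(3.17ν²L/(gD³h_f)) = 3.06×10^-5
Q = -0.965·0.01025·ln(3.277×10^-5) = 0.1022 m³/s
Check: V = 2.79 m/s, Re = 7.37×10^5, f = 0.01239, h_f = 23.6 m ≈ 23.7 m ✓

Q ≈ 0.102 m³/s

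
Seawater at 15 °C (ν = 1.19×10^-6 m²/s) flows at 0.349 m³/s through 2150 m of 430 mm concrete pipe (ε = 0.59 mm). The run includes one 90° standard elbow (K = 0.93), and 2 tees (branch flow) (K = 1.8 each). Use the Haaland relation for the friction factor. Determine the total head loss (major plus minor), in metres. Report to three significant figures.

V = 4Q/(πD²) = 2.403 m/s; V²/2g = 0.2944 m
Re = 8.68×10^5, ε/D = 0.00137 → f = 0.02153 (Haaland)
Major: h_f = f(L/D)·V²/2g = 0.02153·5000·0.2944 = 31.68 m
Minor: ΣK = 4.53; h_m = ΣK·V²/2g = 1.334 m
Total H_L = 31.68 + 1.334 = 33.02 m

H_L ≈ 33.0 m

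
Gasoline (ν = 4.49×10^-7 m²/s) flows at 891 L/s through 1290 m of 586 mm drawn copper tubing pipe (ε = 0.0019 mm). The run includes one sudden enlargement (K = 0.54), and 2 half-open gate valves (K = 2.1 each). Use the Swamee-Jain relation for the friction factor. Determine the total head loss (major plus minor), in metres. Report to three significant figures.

H_L ≈ 14.2 m

V = 4Q/(πD²) = 3.304 m/s; V²/2g = 0.5563 m
Re = 4.31×10^6, ε/D = 3.24×10^-6 → f = 0.009410 (Swamee-Jain)
Major: h_f = f(L/D)·V²/2g = 0.009410·2201·0.5563 = 11.52 m
Minor: ΣK = 4.74; h_m = ΣK·V²/2g = 2.637 m
Total H_L = 11.52 + 2.637 = 14.16 m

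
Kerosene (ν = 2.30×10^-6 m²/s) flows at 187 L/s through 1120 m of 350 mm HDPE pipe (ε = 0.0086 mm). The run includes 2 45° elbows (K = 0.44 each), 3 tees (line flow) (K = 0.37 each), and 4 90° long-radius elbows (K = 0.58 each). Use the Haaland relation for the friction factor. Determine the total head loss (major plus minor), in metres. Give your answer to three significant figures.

H_L ≈ 9.82 m

V = 4Q/(πD²) = 1.944 m/s; V²/2g = 0.1925 m
Re = 2.96×10^5, ε/D = 2.46×10^-5 → f = 0.01459 (Haaland)
Major: h_f = f(L/D)·V²/2g = 0.01459·3200·0.1925 = 8.987 m
Minor: ΣK = 4.31; h_m = ΣK·V²/2g = 0.8299 m
Total H_L = 8.987 + 0.8299 = 9.817 m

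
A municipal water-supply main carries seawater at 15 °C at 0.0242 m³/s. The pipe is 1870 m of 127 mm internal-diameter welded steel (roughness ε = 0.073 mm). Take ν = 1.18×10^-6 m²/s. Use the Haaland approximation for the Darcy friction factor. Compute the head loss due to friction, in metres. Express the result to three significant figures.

h_f ≈ 52.0 m

V = 4Q/(πD²) = 4·0.0242/(π·0.127²) = 1.910 m/s
Re = VD/ν = 1.910·0.127/1.18×10^-6 = 2.06×10^5 → turbulent
ε/D = 0.073/127 = 5.75×10^-4
Haaland: f = 0.01898
h_f = f(L/D)V²/(2g) = 0.01898·(1870/0.127)·1.910²/(2·9.81) = 51.98 m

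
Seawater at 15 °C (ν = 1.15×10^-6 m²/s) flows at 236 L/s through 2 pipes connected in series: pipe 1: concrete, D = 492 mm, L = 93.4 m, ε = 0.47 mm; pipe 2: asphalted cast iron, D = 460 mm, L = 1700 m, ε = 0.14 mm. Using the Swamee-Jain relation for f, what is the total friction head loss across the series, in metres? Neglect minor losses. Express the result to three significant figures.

Pipe 1: V = 1.241 m/s, Re = 5.31×10^5, ε/D = 9.55×10^-4, f = 0.02012, h_1 = f(L/D)V²/2g = 0.3000 m
Pipe 2: V = 1.420 m/s, Re = 5.68×10^5, ε/D = 3.04×10^-4, f = 0.01627, h_2 = f(L/D)V²/2g = 6.180 m
Series → Q common, losses add: H = Σh = 6.480 m

H ≈ 6.48 m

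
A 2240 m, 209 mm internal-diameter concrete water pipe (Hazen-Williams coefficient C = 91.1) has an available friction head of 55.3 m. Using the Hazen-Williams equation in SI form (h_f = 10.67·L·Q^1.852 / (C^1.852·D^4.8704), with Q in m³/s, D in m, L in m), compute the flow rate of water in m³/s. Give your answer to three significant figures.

Rearranging: Q = [h_f·C^1.852·D^4.8704 / (10.67·L)]^(1/1.852)
Q = [55.3·91.1^1.852·0.209^4.8704 / (10.67·2240)]^0.540 = 0.05604 m³/s

Q ≈ 0.0560 m³/s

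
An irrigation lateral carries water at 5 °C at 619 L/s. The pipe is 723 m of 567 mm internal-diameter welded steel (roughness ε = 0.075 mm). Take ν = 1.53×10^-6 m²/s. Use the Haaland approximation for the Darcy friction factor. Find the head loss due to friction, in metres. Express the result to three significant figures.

V = 4Q/(πD²) = 4·0.619/(π·0.567²) = 2.452 m/s
Re = VD/ν = 2.452·0.567/1.53×10^-6 = 9.09×10^5 → turbulent
ε/D = 0.075/567 = 1.32×10^-4
Haaland: f = 0.01387
h_f = f(L/D)V²/(2g) = 0.01387·(723/0.567)·2.452²/(2·9.81) = 5.418 m

h_f ≈ 5.42 m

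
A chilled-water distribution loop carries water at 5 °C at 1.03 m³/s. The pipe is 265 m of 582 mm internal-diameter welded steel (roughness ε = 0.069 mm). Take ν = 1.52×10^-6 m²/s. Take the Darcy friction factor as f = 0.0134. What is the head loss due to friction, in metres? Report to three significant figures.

V = 4Q/(πD²) = 4·1.03/(π·0.582²) = 3.872 m/s
h_f = f(L/D)V²/(2g) = 0.01340·(265/0.582)·3.872²/(2·9.81) = 4.662 m

h_f ≈ 4.66 m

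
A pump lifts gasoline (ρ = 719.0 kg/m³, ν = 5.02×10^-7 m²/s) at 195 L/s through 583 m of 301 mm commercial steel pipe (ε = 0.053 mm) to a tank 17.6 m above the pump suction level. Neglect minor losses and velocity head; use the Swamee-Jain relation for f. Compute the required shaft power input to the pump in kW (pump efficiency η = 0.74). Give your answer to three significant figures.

P_shaft ≈ 52.2 kW

V = 4Q/(πD²) = 2.740 m/s; Re = 1.64×10^6; ε/D = 1.76×10^-4; f = 0.01413
h_f = f(L/D)V²/2g = 10.48 m
Total head H = z + h_f = 17.6 + 10.48 = 28.08 m
P_hyd = ρgQH = 719.0·9.81·0.195·28.08 = 38.62 kW
P_shaft = P_hyd/η = 38.62/0.74 = 52.18 kW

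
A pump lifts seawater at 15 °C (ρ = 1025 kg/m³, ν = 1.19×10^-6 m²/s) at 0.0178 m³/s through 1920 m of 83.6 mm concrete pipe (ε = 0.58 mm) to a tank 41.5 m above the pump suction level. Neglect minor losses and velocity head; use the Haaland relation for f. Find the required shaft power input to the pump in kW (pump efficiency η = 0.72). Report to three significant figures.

P_shaft ≈ 114 kW

V = 4Q/(πD²) = 3.243 m/s; Re = 2.28×10^5; ε/D = 0.00694; f = 0.03399
h_f = f(L/D)V²/2g = 418.4 m
Total head H = z + h_f = 41.5 + 418.4 = 459.9 m
P_hyd = ρgQH = 1025·9.81·0.0178·459.9 = 82.32 kW
P_shaft = P_hyd/η = 82.32/0.72 = 114.3 kW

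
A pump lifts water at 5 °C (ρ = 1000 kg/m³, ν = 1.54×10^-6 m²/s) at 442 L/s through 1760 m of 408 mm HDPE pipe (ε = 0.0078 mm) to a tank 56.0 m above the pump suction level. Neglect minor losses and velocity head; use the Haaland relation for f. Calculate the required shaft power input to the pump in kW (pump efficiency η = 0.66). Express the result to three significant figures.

P_shaft ≈ 568 kW

V = 4Q/(πD²) = 3.381 m/s; Re = 8.96×10^5; ε/D = 1.91×10^-5; f = 0.01214
h_f = f(L/D)V²/2g = 30.50 m
Total head H = z + h_f = 56.0 + 30.50 = 86.50 m
P_hyd = ρgQH = 1000·9.81·0.442·86.50 = 375.1 kW
P_shaft = P_hyd/η = 375.1/0.66 = 568.3 kW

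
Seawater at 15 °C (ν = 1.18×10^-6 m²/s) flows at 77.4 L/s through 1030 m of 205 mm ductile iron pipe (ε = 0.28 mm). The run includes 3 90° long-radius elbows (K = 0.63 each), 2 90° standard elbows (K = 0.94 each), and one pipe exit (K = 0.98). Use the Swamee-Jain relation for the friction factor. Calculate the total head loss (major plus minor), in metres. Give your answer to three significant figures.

H_L ≈ 32.2 m

V = 4Q/(πD²) = 2.345 m/s; V²/2g = 0.2803 m
Re = 4.07×10^5, ε/D = 0.00137 → f = 0.02193 (Swamee-Jain)
Major: h_f = f(L/D)·V²/2g = 0.02193·5024·0.2803 = 30.88 m
Minor: ΣK = 4.75; h_m = ΣK·V²/2g = 1.331 m
Total H_L = 30.88 + 1.331 = 32.21 m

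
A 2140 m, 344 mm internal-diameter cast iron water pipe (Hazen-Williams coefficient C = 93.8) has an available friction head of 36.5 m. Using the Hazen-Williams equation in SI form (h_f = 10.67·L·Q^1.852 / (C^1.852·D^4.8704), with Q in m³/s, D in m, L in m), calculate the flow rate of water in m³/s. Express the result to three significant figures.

Q ≈ 0.175 m³/s

Rearranging: Q = [h_f·C^1.852·D^4.8704 / (10.67·L)]^(1/1.852)
Q = [36.5·93.8^1.852·0.344^4.8704 / (10.67·2140)]^0.540 = 0.1752 m³/s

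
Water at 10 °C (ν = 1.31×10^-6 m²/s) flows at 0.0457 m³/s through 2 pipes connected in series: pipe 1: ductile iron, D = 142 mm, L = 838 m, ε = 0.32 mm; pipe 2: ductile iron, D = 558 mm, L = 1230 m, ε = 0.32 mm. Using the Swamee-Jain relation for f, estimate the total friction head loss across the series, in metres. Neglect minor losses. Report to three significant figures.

H ≈ 62.3 m

Pipe 1: V = 2.886 m/s, Re = 3.13×10^5, ε/D = 0.00225, f = 0.02486, h_1 = f(L/D)V²/2g = 62.26 m
Pipe 2: V = 0.1869 m/s, Re = 7.96×10^4, ε/D = 5.73×10^-4, f = 0.02134, h_2 = f(L/D)V²/2g = 0.08373 m
Series → Q common, losses add: H = Σh = 62.35 m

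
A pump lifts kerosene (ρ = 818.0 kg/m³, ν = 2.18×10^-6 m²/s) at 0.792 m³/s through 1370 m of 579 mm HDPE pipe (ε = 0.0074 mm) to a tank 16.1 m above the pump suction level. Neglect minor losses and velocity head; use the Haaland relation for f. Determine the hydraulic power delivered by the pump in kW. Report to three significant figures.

P_hyd ≈ 187 kW

V = 4Q/(πD²) = 3.008 m/s; Re = 7.99×10^5; ε/D = 1.28×10^-5; f = 0.01224
h_f = f(L/D)V²/2g = 13.35 m
Total head H = z + h_f = 16.1 + 13.35 = 29.45 m
P_hyd = ρgQH = 818.0·9.81·0.792·29.45 = 187.2 kW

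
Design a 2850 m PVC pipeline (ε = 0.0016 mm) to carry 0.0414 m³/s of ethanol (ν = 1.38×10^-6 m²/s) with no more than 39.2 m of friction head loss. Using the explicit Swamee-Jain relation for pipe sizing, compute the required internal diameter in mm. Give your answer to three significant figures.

Swamee-Jain (Type III): D = 0.66·[ε^1.25·(LQ²/(gh_f))^4.75 + ν·Q^9.4·(L/(gh_f))^5.2]^0.04
LQ²/(gh_f) = 0.01270; L/(gh_f) = 7.411
Term 1 = ε^1.25·(…)^4.75 = 5.61×10^-17; Term 2 = ν·Q^9.4·(…)^5.2 = 4.60×10^-15
D = 0.66·(5.61×10^-17 + 4.60×10^-15)^0.04 = 0.1763 m = 176 mm
Check: V = 1.70 m/s, Re = 2.17×10^5, f = 0.01538, h_f = 36.4 m ≈ 39.2 m ✓

D ≈ 176 mm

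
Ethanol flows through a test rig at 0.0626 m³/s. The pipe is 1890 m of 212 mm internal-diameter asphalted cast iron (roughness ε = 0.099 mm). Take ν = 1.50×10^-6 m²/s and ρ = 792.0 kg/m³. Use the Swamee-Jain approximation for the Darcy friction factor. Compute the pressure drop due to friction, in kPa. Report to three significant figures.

V = 4Q/(πD²) = 4·0.0626/(π·0.212²) = 1.773 m/s
Re = VD/ν = 1.773·0.212/1.50×10^-6 = 2.51×10^5 → turbulent
ε/D = 0.099/212 = 4.67×10^-4
Swamee-Jain: f = 0.01839
h_f = f(L/D)V²/(2g) = 0.01839·(1890/0.212)·1.773²/(2·9.81) = 26.28 m
Δp = ρg·h_f = 792.0·9.81·26.28 = 204.2 kPa

Δp ≈ 204 kPa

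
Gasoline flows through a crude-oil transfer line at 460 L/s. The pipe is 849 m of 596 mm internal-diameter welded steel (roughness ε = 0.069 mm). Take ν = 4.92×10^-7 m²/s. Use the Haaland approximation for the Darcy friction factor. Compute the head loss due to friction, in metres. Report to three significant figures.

V = 4Q/(πD²) = 4·0.460/(π·0.596²) = 1.649 m/s
Re = VD/ν = 1.649·0.596/4.92×10^-7 = 2.00×10^6 → turbulent
ε/D = 0.069/596 = 1.16×10^-4
Haaland: f = 0.01301
h_f = f(L/D)V²/(2g) = 0.01301·(849/0.596)·1.649²/(2·9.81) = 2.567 m

h_f ≈ 2.57 m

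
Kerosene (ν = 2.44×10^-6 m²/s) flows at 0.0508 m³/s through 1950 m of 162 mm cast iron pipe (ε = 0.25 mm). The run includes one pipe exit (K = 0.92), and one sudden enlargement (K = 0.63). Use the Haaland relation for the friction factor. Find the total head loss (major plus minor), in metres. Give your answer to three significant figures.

H_L ≈ 86.4 m

V = 4Q/(πD²) = 2.465 m/s; V²/2g = 0.3096 m
Re = 1.64×10^5, ε/D = 0.00154 → f = 0.02306 (Haaland)
Major: h_f = f(L/D)·V²/2g = 0.02306·12037·0.3096 = 85.92 m
Minor: ΣK = 1.55; h_m = ΣK·V²/2g = 0.4799 m
Total H_L = 85.92 + 0.4799 = 86.40 m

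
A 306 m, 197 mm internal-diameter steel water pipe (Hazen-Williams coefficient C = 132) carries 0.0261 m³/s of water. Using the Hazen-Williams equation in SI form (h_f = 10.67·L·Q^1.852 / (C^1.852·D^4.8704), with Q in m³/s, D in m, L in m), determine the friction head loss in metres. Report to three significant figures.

h_f ≈ 1.23 m

h_f = 10.67·306·0.0261^1.852 / (132^1.852·0.197^4.8704) = 1.231 m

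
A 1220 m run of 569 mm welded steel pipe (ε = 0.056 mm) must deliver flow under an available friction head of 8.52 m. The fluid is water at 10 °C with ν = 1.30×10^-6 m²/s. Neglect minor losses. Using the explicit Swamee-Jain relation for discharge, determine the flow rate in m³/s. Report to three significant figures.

Swamee-Jain (Type II): Q = -0.965·√(gD⁵h_f/L)·ln[ε/(3.7D) + √(3.17ν²L/(gD³h_f))]
√(gD⁵h_f/L) = √(9.81·0.569⁵·8.52/1220) = 0.06392
ε/(3.7D) = 2.66×10^-5; √(3.17ν²L/(gD³h_f)) = 2.06×10^-5
Q = -0.965·0.06392·ln(4.720×10^-5) = 0.6145 m³/s
Check: V = 2.42 m/s, Re = 1.06×10^6, f = 0.01342, h_f = 8.56 m ≈ 8.52 m ✓

Q ≈ 0.614 m³/s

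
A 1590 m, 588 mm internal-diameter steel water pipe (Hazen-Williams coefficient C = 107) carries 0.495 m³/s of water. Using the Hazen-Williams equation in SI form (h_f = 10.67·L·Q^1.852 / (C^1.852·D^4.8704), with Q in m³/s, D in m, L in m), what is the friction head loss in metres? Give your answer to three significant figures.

h_f = 10.67·1590·0.495^1.852 / (107^1.852·0.588^4.8704) = 10.69 m

h_f ≈ 10.7 m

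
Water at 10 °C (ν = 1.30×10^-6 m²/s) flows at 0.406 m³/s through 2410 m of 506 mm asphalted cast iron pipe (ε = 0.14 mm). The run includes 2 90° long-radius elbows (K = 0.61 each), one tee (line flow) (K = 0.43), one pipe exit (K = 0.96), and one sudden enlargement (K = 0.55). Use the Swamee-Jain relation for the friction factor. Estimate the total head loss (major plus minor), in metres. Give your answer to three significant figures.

V = 4Q/(πD²) = 2.019 m/s; V²/2g = 0.2078 m
Re = 7.86×10^5, ε/D = 2.77×10^-4 → f = 0.01573 (Swamee-Jain)
Major: h_f = f(L/D)·V²/2g = 0.01573·4763·0.2078 = 15.57 m
Minor: ΣK = 3.16; h_m = ΣK·V²/2g = 0.6565 m
Total H_L = 15.57 + 0.6565 = 16.22 m

H_L ≈ 16.2 m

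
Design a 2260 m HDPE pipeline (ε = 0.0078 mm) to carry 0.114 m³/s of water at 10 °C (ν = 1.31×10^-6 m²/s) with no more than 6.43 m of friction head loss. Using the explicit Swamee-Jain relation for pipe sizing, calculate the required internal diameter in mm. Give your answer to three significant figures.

Swamee-Jain (Type III): D = 0.66·[ε^1.25·(LQ²/(gh_f))^4.75 + ν·Q^9.4·(L/(gh_f))^5.2]^0.04
LQ²/(gh_f) = 0.4656; L/(gh_f) = 35.83
Term 1 = ε^1.25·(…)^4.75 = 1.09×10^-8; Term 2 = ν·Q^9.4·(…)^5.2 = 2.16×10^-7
D = 0.66·(1.09×10^-8 + 2.16×10^-7)^0.04 = 0.3579 m = 358 mm
Check: V = 1.13 m/s, Re = 3.10×10^5, f = 0.01455, h_f = 6.01 m ≈ 6.43 m ✓

D ≈ 358 mm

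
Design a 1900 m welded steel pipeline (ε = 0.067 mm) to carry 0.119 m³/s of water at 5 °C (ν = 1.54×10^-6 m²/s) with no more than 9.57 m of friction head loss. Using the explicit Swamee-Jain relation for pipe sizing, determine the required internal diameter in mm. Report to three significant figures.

Swamee-Jain (Type III): D = 0.66·[ε^1.25·(LQ²/(gh_f))^4.75 + ν·Q^9.4·(L/(gh_f))^5.2]^0.04
LQ²/(gh_f) = 0.2866; L/(gh_f) = 20.24
Term 1 = ε^1.25·(…)^4.75 = 1.60×10^-8; Term 2 = ν·Q^9.4·(…)^5.2 = 1.95×10^-8
D = 0.66·(1.60×10^-8 + 1.95×10^-8)^0.04 = 0.3323 m = 332 mm
Check: V = 1.37 m/s, Re = 2.96×10^5, f = 0.01635, h_f = 8.97 m ≈ 9.57 m ✓

D ≈ 332 mm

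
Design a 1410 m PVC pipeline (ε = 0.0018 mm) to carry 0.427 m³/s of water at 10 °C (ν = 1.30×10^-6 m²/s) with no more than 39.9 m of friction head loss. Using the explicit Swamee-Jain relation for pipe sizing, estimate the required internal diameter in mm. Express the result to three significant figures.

Swamee-Jain (Type III): D = 0.66·[ε^1.25·(LQ²/(gh_f))^4.75 + ν·Q^9.4·(L/(gh_f))^5.2]^0.04
LQ²/(gh_f) = 0.6568; L/(gh_f) = 3.602
Term 1 = ε^1.25·(…)^4.75 = 8.95×10^-9; Term 2 = ν·Q^9.4·(…)^5.2 = 3.42×10^-7
D = 0.66·(8.95×10^-9 + 3.42×10^-7)^0.04 = 0.3642 m = 364 mm
Check: V = 4.10 m/s, Re = 1.15×10^6, f = 0.01148, h_f = 38.0 m ≈ 39.9 m ✓

D ≈ 364 mm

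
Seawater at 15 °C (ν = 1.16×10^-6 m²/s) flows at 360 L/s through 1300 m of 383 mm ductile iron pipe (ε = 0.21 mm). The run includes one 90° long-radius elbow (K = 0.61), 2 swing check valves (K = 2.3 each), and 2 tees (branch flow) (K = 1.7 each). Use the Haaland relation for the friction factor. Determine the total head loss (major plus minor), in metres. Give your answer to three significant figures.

V = 4Q/(πD²) = 3.125 m/s; V²/2g = 0.4977 m
Re = 1.03×10^6, ε/D = 5.48×10^-4 → f = 0.01748 (Haaland)
Major: h_f = f(L/D)·V²/2g = 0.01748·3394·0.4977 = 29.53 m
Minor: ΣK = 8.61; h_m = ΣK·V²/2g = 4.285 m
Total H_L = 29.53 + 4.285 = 33.82 m

H_L ≈ 33.8 m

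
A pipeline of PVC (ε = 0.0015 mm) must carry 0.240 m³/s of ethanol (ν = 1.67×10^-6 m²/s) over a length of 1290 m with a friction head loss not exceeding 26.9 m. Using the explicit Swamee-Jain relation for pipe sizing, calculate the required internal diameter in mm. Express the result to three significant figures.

D ≈ 315 mm

Swamee-Jain (Type III): D = 0.66·[ε^1.25·(LQ²/(gh_f))^4.75 + ν·Q^9.4·(L/(gh_f))^5.2]^0.04
LQ²/(gh_f) = 0.2816; L/(gh_f) = 4.888
Term 1 = ε^1.25·(…)^4.75 = 1.28×10^-10; Term 2 = ν·Q^9.4·(…)^5.2 = 9.56×10^-9
D = 0.66·(1.28×10^-10 + 9.56×10^-9)^0.04 = 0.3155 m = 315 mm
Check: V = 3.07 m/s, Re = 5.80×10^5, f = 0.01283, h_f = 25.2 m ≈ 26.9 m ✓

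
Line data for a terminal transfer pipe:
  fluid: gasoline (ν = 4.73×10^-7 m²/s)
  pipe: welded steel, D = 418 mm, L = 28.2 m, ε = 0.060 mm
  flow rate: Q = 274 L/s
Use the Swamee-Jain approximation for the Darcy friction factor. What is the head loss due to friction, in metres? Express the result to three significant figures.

h_f ≈ 0.187 m

V = 4Q/(πD²) = 4·0.274/(π·0.418²) = 1.997 m/s
Re = VD/ν = 1.997·0.418/4.73×10^-7 = 1.76×10^6 → turbulent
ε/D = 0.060/418 = 1.44×10^-4
Swamee-Jain: f = 0.01365
h_f = f(L/D)V²/(2g) = 0.01365·(28.2/0.418)·1.997²/(2·9.81) = 0.1871 m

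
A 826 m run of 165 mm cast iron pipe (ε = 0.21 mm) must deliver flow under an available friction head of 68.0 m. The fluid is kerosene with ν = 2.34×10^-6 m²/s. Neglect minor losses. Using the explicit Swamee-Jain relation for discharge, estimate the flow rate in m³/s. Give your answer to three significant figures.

Swamee-Jain (Type II): Q = -0.965·√(gD⁵h_f/L)·ln[ε/(3.7D) + √(3.17ν²L/(gD³h_f))]
√(gD⁵h_f/L) = √(9.81·0.165⁵·68.0/826) = 0.009938
ε/(3.7D) = 3.44×10^-4; √(3.17ν²L/(gD³h_f)) = 6.92×10^-5
Q = -0.965·0.009938·ln(4.132×10^-4) = 0.07473 m³/s
Check: V = 3.49 m/s, Re = 2.46×10^5, f = 0.02199, h_f = 68.5 m ≈ 68.0 m ✓

Q ≈ 0.0747 m³/s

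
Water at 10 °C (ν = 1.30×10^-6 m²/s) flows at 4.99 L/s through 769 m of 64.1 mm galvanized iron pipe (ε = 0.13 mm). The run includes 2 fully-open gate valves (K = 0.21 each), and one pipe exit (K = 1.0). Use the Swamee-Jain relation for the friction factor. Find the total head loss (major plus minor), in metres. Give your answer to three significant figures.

H_L ≈ 38.0 m

V = 4Q/(πD²) = 1.546 m/s; V²/2g = 0.1219 m
Re = 7.62×10^4, ε/D = 0.00203 → f = 0.02588 (Swamee-Jain)
Major: h_f = f(L/D)·V²/2g = 0.02588·11997·0.1219 = 37.84 m
Minor: ΣK = 1.42; h_m = ΣK·V²/2g = 0.1731 m
Total H_L = 37.84 + 0.1731 = 38.01 m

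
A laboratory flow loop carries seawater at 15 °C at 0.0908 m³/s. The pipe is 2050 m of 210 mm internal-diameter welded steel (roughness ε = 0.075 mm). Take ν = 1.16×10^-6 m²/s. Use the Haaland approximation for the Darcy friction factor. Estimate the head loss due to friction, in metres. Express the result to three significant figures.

V = 4Q/(πD²) = 4·0.0908/(π·0.210²) = 2.622 m/s
Re = VD/ν = 2.622·0.210/1.16×10^-6 = 4.75×10^5 → turbulent
ε/D = 0.075/210 = 3.57×10^-4
Haaland: f = 0.01665
h_f = f(L/D)V²/(2g) = 0.01665·(2050/0.210)·2.622²/(2·9.81) = 56.92 m

h_f ≈ 56.9 m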